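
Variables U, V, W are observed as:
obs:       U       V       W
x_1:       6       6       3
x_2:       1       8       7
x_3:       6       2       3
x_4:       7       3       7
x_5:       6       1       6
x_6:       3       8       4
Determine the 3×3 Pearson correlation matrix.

Step 1 — column means:
  mean(U) = (6 + 1 + 6 + 7 + 6 + 3) / 6 = 29/6 = 4.8333
  mean(V) = (6 + 8 + 2 + 3 + 1 + 8) / 6 = 28/6 = 4.6667
  mean(W) = (3 + 7 + 3 + 7 + 6 + 4) / 6 = 30/6 = 5

Step 2 — sample variances and covariances s[i,j] = (1/(n-1)) · Σ_k (x_{k,i} - mean_i) · (x_{k,j} - mean_j), with n-1 = 5:
  s[U,U] = ((1.1667)·(1.1667) + (-3.8333)·(-3.8333) + (1.1667)·(1.1667) + (2.1667)·(2.1667) + (1.1667)·(1.1667) + (-1.8333)·(-1.8333)) / 5 = 26.8333/5 = 5.3667
  s[U,V] = ((1.1667)·(1.3333) + (-3.8333)·(3.3333) + (1.1667)·(-2.6667) + (2.1667)·(-1.6667) + (1.1667)·(-3.6667) + (-1.8333)·(3.3333)) / 5 = -28.3333/5 = -5.6667
  s[U,W] = ((1.1667)·(-2) + (-3.8333)·(2) + (1.1667)·(-2) + (2.1667)·(2) + (1.1667)·(1) + (-1.8333)·(-1)) / 5 = -5/5 = -1
  s[V,V] = ((1.3333)·(1.3333) + (3.3333)·(3.3333) + (-2.6667)·(-2.6667) + (-1.6667)·(-1.6667) + (-3.6667)·(-3.6667) + (3.3333)·(3.3333)) / 5 = 47.3333/5 = 9.4667
  s[V,W] = ((1.3333)·(-2) + (3.3333)·(2) + (-2.6667)·(-2) + (-1.6667)·(2) + (-3.6667)·(1) + (3.3333)·(-1)) / 5 = -1/5 = -0.2
  s[W,W] = ((-2)·(-2) + (2)·(2) + (-2)·(-2) + (2)·(2) + (1)·(1) + (-1)·(-1)) / 5 = 18/5 = 3.6
  Sample standard deviations s_i = √(s[i,i]):
  s(U) = √(5.3667) = 2.3166
  s(V) = √(9.4667) = 3.0768
  s(W) = √(3.6) = 1.8974

Step 3 — r_{ij} = s_{ij} / (s_i · s_j):
  r[U,U] = 1 (diagonal).
  r[U,V] = -5.6667 / (2.3166 · 3.0768) = -5.6667 / 7.1277 = -0.795
  r[U,W] = -1 / (2.3166 · 1.8974) = -1 / 4.3955 = -0.2275
  r[V,V] = 1 (diagonal).
  r[V,W] = -0.2 / (3.0768 · 1.8974) = -0.2 / 5.8378 = -0.0343
  r[W,W] = 1 (diagonal).

R is symmetric with unit diagonal. Assembling:

R = [[1, -0.795, -0.2275],
 [-0.795, 1, -0.0343],
 [-0.2275, -0.0343, 1]]


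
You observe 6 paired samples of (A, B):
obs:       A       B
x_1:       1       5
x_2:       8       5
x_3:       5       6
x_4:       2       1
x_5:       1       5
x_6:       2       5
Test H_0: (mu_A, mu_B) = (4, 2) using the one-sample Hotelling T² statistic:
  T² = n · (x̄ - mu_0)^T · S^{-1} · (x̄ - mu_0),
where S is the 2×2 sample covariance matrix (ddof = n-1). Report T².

Step 1 — sample mean vector:
  mean(A) = (1 + 8 + 5 + 2 + 1 + 2) / 6 = 19/6 = 3.1667
  mean(B) = (5 + 5 + 6 + 1 + 5 + 5) / 6 = 27/6 = 4.5
  x̄ = (3.1667, 4.5),  deviation x̄ - mu_0 = (3.1667, 4.5) - (4, 2) = (-0.8333, 2.5).

Step 2 — sample covariance matrix, S[i,j] = (1/(n-1)) · Σ_k (x_{k,i} - mean_i) · (x_{k,j} - mean_j), divisor n-1 = 5:
  S[A,A] = ((-2.1667)·(-2.1667) + (4.8333)·(4.8333) + (1.8333)·(1.8333) + (-1.1667)·(-1.1667) + (-2.1667)·(-2.1667) + (-1.1667)·(-1.1667)) / 5 = 38.8333/5 = 7.7667
  S[A,B] = ((-2.1667)·(0.5) + (4.8333)·(0.5) + (1.8333)·(1.5) + (-1.1667)·(-3.5) + (-2.1667)·(0.5) + (-1.1667)·(0.5)) / 5 = 6.5/5 = 1.3
  S[B,B] = ((0.5)·(0.5) + (0.5)·(0.5) + (1.5)·(1.5) + (-3.5)·(-3.5) + (0.5)·(0.5) + (0.5)·(0.5)) / 5 = 15.5/5 = 3.1
  S = [[7.7667, 1.3],
 [1.3, 3.1]].

Step 3 — invert S. det(S) = 7.7667·3.1 - (1.3)² = 22.3867.
  S^{-1} = (1/det) · [[d, -b], [-b, a]] = [[0.1385, -0.0581],
 [-0.0581, 0.3469]].

Step 4 — quadratic form (x̄ - mu_0)^T · S^{-1} · (x̄ - mu_0):
  S^{-1} · (x̄ - mu_0) = (-0.2606, 0.9157),
  (x̄ - mu_0)^T · [...] = (-0.8333)·(-0.2606) + (2.5)·(0.9157) = 2.5065.

Step 5 — scale by n: T² = 6 · 2.5065 = 15.0387.

T² ≈ 15.0387


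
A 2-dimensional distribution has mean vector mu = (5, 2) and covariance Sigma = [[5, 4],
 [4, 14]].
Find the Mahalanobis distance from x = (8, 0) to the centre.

Step 1 — centre the observation: (x - mu) = (3, -2).

Step 2 — invert Sigma. det(Sigma) = 5·14 - (4)² = 54.
  Sigma^{-1} = (1/det) · [[d, -b], [-b, a]] = [[0.2593, -0.0741],
 [-0.0741, 0.0926]].

Step 3 — form the quadratic (x - mu)^T · Sigma^{-1} · (x - mu):
  Sigma^{-1} · (x - mu) = (0.9259, -0.4074).
  (x - mu)^T · [Sigma^{-1} · (x - mu)] = (3)·(0.9259) + (-2)·(-0.4074) = 3.5926.

Step 4 — take square root: d = √(3.5926) ≈ 1.8954.

d(x, mu) = √(3.5926) ≈ 1.8954


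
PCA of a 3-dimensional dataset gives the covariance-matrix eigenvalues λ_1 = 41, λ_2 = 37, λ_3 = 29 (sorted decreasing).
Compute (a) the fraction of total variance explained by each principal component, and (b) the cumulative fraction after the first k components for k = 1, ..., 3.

Step 1 — total variance = trace(Sigma) = Σ λ_i = 41 + 37 + 29 = 107.

Step 2 — fraction explained by component i = λ_i / Σ λ:
  PC1: 41/107 = 0.3832
  PC2: 37/107 = 0.3458
  PC3: 29/107 = 0.271

Step 3 — cumulative fraction after k components = (λ_1 + ... + λ_k) / Σ λ:
  k = 1: 41/107 = 0.3832
  k = 2: (41 + 37)/107 = 78/107 = 0.729
  k = 3: (41 + 37 + 29)/107 = 107/107 = 1

Summary (fraction, with percent):

explained: PC1 0.3832 (38.32%), PC2 0.3458 (34.58%), PC3 0.271 (27.1%);  cumulative: 0.3832, 0.729, 1


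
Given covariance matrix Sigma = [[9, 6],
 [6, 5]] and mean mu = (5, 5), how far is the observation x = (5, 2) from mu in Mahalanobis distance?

Step 1 — centre the observation: (x - mu) = (0, -3).

Step 2 — invert Sigma. det(Sigma) = 9·5 - (6)² = 9.
  Sigma^{-1} = (1/det) · [[d, -b], [-b, a]] = [[0.5556, -0.6667],
 [-0.6667, 1]].

Step 3 — form the quadratic (x - mu)^T · Sigma^{-1} · (x - mu):
  Sigma^{-1} · (x - mu) = (2, -3).
  (x - mu)^T · [Sigma^{-1} · (x - mu)] = (0)·(2) + (-3)·(-3) = 9.

Step 4 — take square root: d = √(9) ≈ 3.

d(x, mu) = √(9) ≈ 3


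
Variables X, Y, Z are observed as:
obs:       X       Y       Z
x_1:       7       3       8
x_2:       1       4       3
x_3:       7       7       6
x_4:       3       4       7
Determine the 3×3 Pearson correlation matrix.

Step 1 — column means:
  mean(X) = (7 + 1 + 7 + 3) / 4 = 18/4 = 4.5
  mean(Y) = (3 + 4 + 7 + 4) / 4 = 18/4 = 4.5
  mean(Z) = (8 + 3 + 6 + 7) / 4 = 24/4 = 6

Step 2 — sample variances and covariances s[i,j] = (1/(n-1)) · Σ_k (x_{k,i} - mean_i) · (x_{k,j} - mean_j), with n-1 = 3:
  s[X,X] = ((2.5)·(2.5) + (-3.5)·(-3.5) + (2.5)·(2.5) + (-1.5)·(-1.5)) / 3 = 27/3 = 9
  s[X,Y] = ((2.5)·(-1.5) + (-3.5)·(-0.5) + (2.5)·(2.5) + (-1.5)·(-0.5)) / 3 = 5/3 = 1.6667
  s[X,Z] = ((2.5)·(2) + (-3.5)·(-3) + (2.5)·(0) + (-1.5)·(1)) / 3 = 14/3 = 4.6667
  s[Y,Y] = ((-1.5)·(-1.5) + (-0.5)·(-0.5) + (2.5)·(2.5) + (-0.5)·(-0.5)) / 3 = 9/3 = 3
  s[Y,Z] = ((-1.5)·(2) + (-0.5)·(-3) + (2.5)·(0) + (-0.5)·(1)) / 3 = -2/3 = -0.6667
  s[Z,Z] = ((2)·(2) + (-3)·(-3) + (0)·(0) + (1)·(1)) / 3 = 14/3 = 4.6667
  Sample standard deviations s_i = √(s[i,i]):
  s(X) = √(9) = 3
  s(Y) = √(3) = 1.7321
  s(Z) = √(4.6667) = 2.1602

Step 3 — r_{ij} = s_{ij} / (s_i · s_j):
  r[X,X] = 1 (diagonal).
  r[X,Y] = 1.6667 / (3 · 1.7321) = 1.6667 / 5.1962 = 0.3208
  r[X,Z] = 4.6667 / (3 · 2.1602) = 4.6667 / 6.4807 = 0.7201
  r[Y,Y] = 1 (diagonal).
  r[Y,Z] = -0.6667 / (1.7321 · 2.1602) = -0.6667 / 3.7417 = -0.1782
  r[Z,Z] = 1 (diagonal).

R is symmetric with unit diagonal. Assembling:

R = [[1, 0.3208, 0.7201],
 [0.3208, 1, -0.1782],
 [0.7201, -0.1782, 1]]


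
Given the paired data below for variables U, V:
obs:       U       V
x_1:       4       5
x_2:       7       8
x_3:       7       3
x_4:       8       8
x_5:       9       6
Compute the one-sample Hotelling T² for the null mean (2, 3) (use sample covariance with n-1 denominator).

Step 1 — sample mean vector:
  mean(U) = (4 + 7 + 7 + 8 + 9) / 5 = 35/5 = 7
  mean(V) = (5 + 8 + 3 + 8 + 6) / 5 = 30/5 = 6
  x̄ = (7, 6),  deviation x̄ - mu_0 = (7, 6) - (2, 3) = (5, 3).

Step 2 — sample covariance matrix, S[i,j] = (1/(n-1)) · Σ_k (x_{k,i} - mean_i) · (x_{k,j} - mean_j), divisor n-1 = 4:
  S[U,U] = ((-3)·(-3) + (0)·(0) + (0)·(0) + (1)·(1) + (2)·(2)) / 4 = 14/4 = 3.5
  S[U,V] = ((-3)·(-1) + (0)·(2) + (0)·(-3) + (1)·(2) + (2)·(0)) / 4 = 5/4 = 1.25
  S[V,V] = ((-1)·(-1) + (2)·(2) + (-3)·(-3) + (2)·(2) + (0)·(0)) / 4 = 18/4 = 4.5
  S = [[3.5, 1.25],
 [1.25, 4.5]].

Step 3 — invert S. det(S) = 3.5·4.5 - (1.25)² = 14.1875.
  S^{-1} = (1/det) · [[d, -b], [-b, a]] = [[0.3172, -0.0881],
 [-0.0881, 0.2467]].

Step 4 — quadratic form (x̄ - mu_0)^T · S^{-1} · (x̄ - mu_0):
  S^{-1} · (x̄ - mu_0) = (1.3216, 0.2996),
  (x̄ - mu_0)^T · [...] = (5)·(1.3216) + (3)·(0.2996) = 7.5066.

Step 5 — scale by n: T² = 5 · 7.5066 = 37.533.

T² ≈ 37.533


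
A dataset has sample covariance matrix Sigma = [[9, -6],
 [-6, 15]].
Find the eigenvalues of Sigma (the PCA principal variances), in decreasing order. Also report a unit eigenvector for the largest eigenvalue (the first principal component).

Step 1 — characteristic polynomial of 2×2 Sigma:
  det(Sigma - λI) = λ² - trace · λ + det = 0.
  trace = 9 + 15 = 24, det = 9·15 - (-6)² = 99.
Step 2 — discriminant:
  Δ = trace² - 4·det = 576 - 396 = 180.
Step 3 — eigenvalues:
  λ = (trace ± √Δ)/2 = (24 ± 13.4164)/2,
  λ_1 = 18.7082,  λ_2 = 5.2918.

Step 4 — unit eigenvector for λ_1: solve (Sigma - λ_1 I)v = 0. First row:
  (9 - 18.7082)·v_x + (-6)·v_y = 0, i.e. (-9.7082)·v_x + (-6)·v_y = 0,
  so v ∝ (b, λ_1 - a) = (-6, 9.7082); multiply by -1 so the first entry is positive: u = (6, -9.7082).
  ||u|| = √((6)² + (-9.7082)²) = √(130.2492) ≈ 11.4127,
  v_1 = u/||u|| ≈ (0.5257, -0.8507) (||v_1|| = 1).

λ_1 = 18.7082,  λ_2 = 5.2918;  v_1 ≈ (0.5257, -0.8507)


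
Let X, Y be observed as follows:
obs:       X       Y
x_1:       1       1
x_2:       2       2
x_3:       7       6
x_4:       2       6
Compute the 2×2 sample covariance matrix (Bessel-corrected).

Step 1 — column means:
  mean(X) = (1 + 2 + 7 + 2) / 4 = 12/4 = 3
  mean(Y) = (1 + 2 + 6 + 6) / 4 = 15/4 = 3.75

Step 2 — sample covariance S[i,j] = (1/(n-1)) · Σ_k (x_{k,i} - mean_i) · (x_{k,j} - mean_j), with n-1 = 3.
  S[X,X] = ((-2)·(-2) + (-1)·(-1) + (4)·(4) + (-1)·(-1)) / 3 = 22/3 = 7.3333
  S[X,Y] = ((-2)·(-2.75) + (-1)·(-1.75) + (4)·(2.25) + (-1)·(2.25)) / 3 = 14/3 = 4.6667
  S[Y,Y] = ((-2.75)·(-2.75) + (-1.75)·(-1.75) + (2.25)·(2.25) + (2.25)·(2.25)) / 3 = 20.75/3 = 6.9167

S is symmetric (S[j,i] = S[i,j]). Assembling:

S = [[7.3333, 4.6667],
 [4.6667, 6.9167]]


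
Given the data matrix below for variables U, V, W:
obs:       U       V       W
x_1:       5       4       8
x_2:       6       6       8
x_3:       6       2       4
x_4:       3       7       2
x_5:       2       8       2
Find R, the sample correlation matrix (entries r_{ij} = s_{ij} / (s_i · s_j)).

Step 1 — column means:
  mean(U) = (5 + 6 + 6 + 3 + 2) / 5 = 22/5 = 4.4
  mean(V) = (4 + 6 + 2 + 7 + 8) / 5 = 27/5 = 5.4
  mean(W) = (8 + 8 + 4 + 2 + 2) / 5 = 24/5 = 4.8

Step 2 — sample variances and covariances s[i,j] = (1/(n-1)) · Σ_k (x_{k,i} - mean_i) · (x_{k,j} - mean_j), with n-1 = 4:
  s[U,U] = ((0.6)·(0.6) + (1.6)·(1.6) + (1.6)·(1.6) + (-1.4)·(-1.4) + (-2.4)·(-2.4)) / 4 = 13.2/4 = 3.3
  s[U,V] = ((0.6)·(-1.4) + (1.6)·(0.6) + (1.6)·(-3.4) + (-1.4)·(1.6) + (-2.4)·(2.6)) / 4 = -13.8/4 = -3.45
  s[U,W] = ((0.6)·(3.2) + (1.6)·(3.2) + (1.6)·(-0.8) + (-1.4)·(-2.8) + (-2.4)·(-2.8)) / 4 = 16.4/4 = 4.1
  s[V,V] = ((-1.4)·(-1.4) + (0.6)·(0.6) + (-3.4)·(-3.4) + (1.6)·(1.6) + (2.6)·(2.6)) / 4 = 23.2/4 = 5.8
  s[V,W] = ((-1.4)·(3.2) + (0.6)·(3.2) + (-3.4)·(-0.8) + (1.6)·(-2.8) + (2.6)·(-2.8)) / 4 = -11.6/4 = -2.9
  s[W,W] = ((3.2)·(3.2) + (3.2)·(3.2) + (-0.8)·(-0.8) + (-2.8)·(-2.8) + (-2.8)·(-2.8)) / 4 = 36.8/4 = 9.2
  Sample standard deviations s_i = √(s[i,i]):
  s(U) = √(3.3) = 1.8166
  s(V) = √(5.8) = 2.4083
  s(W) = √(9.2) = 3.0332

Step 3 — r_{ij} = s_{ij} / (s_i · s_j):
  r[U,U] = 1 (diagonal).
  r[U,V] = -3.45 / (1.8166 · 2.4083) = -3.45 / 4.3749 = -0.7886
  r[U,W] = 4.1 / (1.8166 · 3.0332) = 4.1 / 5.51 = 0.7441
  r[V,V] = 1 (diagonal).
  r[V,W] = -2.9 / (2.4083 · 3.0332) = -2.9 / 7.3048 = -0.397
  r[W,W] = 1 (diagonal).

R is symmetric with unit diagonal. Assembling:

R = [[1, -0.7886, 0.7441],
 [-0.7886, 1, -0.397],
 [0.7441, -0.397, 1]]


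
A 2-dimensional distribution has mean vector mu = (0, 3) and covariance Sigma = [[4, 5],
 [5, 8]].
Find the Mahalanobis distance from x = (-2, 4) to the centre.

Step 1 — centre the observation: (x - mu) = (-2, 1).

Step 2 — invert Sigma. det(Sigma) = 4·8 - (5)² = 7.
  Sigma^{-1} = (1/det) · [[d, -b], [-b, a]] = [[1.1429, -0.7143],
 [-0.7143, 0.5714]].

Step 3 — form the quadratic (x - mu)^T · Sigma^{-1} · (x - mu):
  Sigma^{-1} · (x - mu) = (-3, 2).
  (x - mu)^T · [Sigma^{-1} · (x - mu)] = (-2)·(-3) + (1)·(2) = 8.

Step 4 — take square root: d = √(8) ≈ 2.8284.

d(x, mu) = √(8) ≈ 2.8284


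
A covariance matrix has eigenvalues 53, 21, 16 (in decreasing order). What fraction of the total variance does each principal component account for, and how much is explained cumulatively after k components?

Step 1 — total variance = trace(Sigma) = Σ λ_i = 53 + 21 + 16 = 90.

Step 2 — fraction explained by component i = λ_i / Σ λ:
  PC1: 53/90 = 0.5889
  PC2: 21/90 = 0.2333
  PC3: 16/90 = 0.1778

Step 3 — cumulative fraction after k components = (λ_1 + ... + λ_k) / Σ λ:
  k = 1: 53/90 = 0.5889
  k = 2: (53 + 21)/90 = 74/90 = 0.8222
  k = 3: (53 + 21 + 16)/90 = 90/90 = 1

Summary (fraction, with percent):

explained: PC1 0.5889 (58.89%), PC2 0.2333 (23.33%), PC3 0.1778 (17.78%);  cumulative: 0.5889, 0.8222, 1


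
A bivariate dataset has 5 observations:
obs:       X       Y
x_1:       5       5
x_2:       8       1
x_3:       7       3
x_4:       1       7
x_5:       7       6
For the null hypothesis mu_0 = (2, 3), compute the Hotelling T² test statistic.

Step 1 — sample mean vector:
  mean(X) = (5 + 8 + 7 + 1 + 7) / 5 = 28/5 = 5.6
  mean(Y) = (5 + 1 + 3 + 7 + 6) / 5 = 22/5 = 4.4
  x̄ = (5.6, 4.4),  deviation x̄ - mu_0 = (5.6, 4.4) - (2, 3) = (3.6, 1.4).

Step 2 — sample covariance matrix, S[i,j] = (1/(n-1)) · Σ_k (x_{k,i} - mean_i) · (x_{k,j} - mean_j), divisor n-1 = 4:
  S[X,X] = ((-0.6)·(-0.6) + (2.4)·(2.4) + (1.4)·(1.4) + (-4.6)·(-4.6) + (1.4)·(1.4)) / 4 = 31.2/4 = 7.8
  S[X,Y] = ((-0.6)·(0.6) + (2.4)·(-3.4) + (1.4)·(-1.4) + (-4.6)·(2.6) + (1.4)·(1.6)) / 4 = -20.2/4 = -5.05
  S[Y,Y] = ((0.6)·(0.6) + (-3.4)·(-3.4) + (-1.4)·(-1.4) + (2.6)·(2.6) + (1.6)·(1.6)) / 4 = 23.2/4 = 5.8
  S = [[7.8, -5.05],
 [-5.05, 5.8]].

Step 3 — invert S. det(S) = 7.8·5.8 - (-5.05)² = 19.7375.
  S^{-1} = (1/det) · [[d, -b], [-b, a]] = [[0.2939, 0.2559],
 [0.2559, 0.3952]].

Step 4 — quadratic form (x̄ - mu_0)^T · S^{-1} · (x̄ - mu_0):
  S^{-1} · (x̄ - mu_0) = (1.4161, 1.4744),
  (x̄ - mu_0)^T · [...] = (3.6)·(1.4161) + (1.4)·(1.4744) = 7.162.

Step 5 — scale by n: T² = 5 · 7.162 = 35.81.

T² ≈ 35.81


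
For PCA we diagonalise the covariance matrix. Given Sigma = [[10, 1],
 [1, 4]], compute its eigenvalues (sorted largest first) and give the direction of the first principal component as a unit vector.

Step 1 — characteristic polynomial of 2×2 Sigma:
  det(Sigma - λI) = λ² - trace · λ + det = 0.
  trace = 10 + 4 = 14, det = 10·4 - (1)² = 39.
Step 2 — discriminant:
  Δ = trace² - 4·det = 196 - 156 = 40.
Step 3 — eigenvalues:
  λ = (trace ± √Δ)/2 = (14 ± 6.3246)/2,
  λ_1 = 10.1623,  λ_2 = 3.8377.

Step 4 — unit eigenvector for λ_1: solve (Sigma - λ_1 I)v = 0. First row:
  (10 - 10.1623)·v_x + (1)·v_y = 0, i.e. (-0.1623)·v_x + (1)·v_y = 0,
  so v ∝ (b, λ_1 - a) = (1, 0.1623) = u.
  ||u|| = √((1)² + (0.1623)²) = √(1.0263) ≈ 1.0131,
  v_1 = u/||u|| ≈ (0.9871, 0.1602) (||v_1|| = 1).

λ_1 = 10.1623,  λ_2 = 3.8377;  v_1 ≈ (0.9871, 0.1602)


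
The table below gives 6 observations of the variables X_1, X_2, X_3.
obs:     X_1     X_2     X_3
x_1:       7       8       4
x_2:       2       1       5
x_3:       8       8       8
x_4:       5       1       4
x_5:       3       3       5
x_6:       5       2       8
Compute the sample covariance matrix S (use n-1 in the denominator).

Step 1 — column means:
  mean(X_1) = (7 + 2 + 8 + 5 + 3 + 5) / 6 = 30/6 = 5
  mean(X_2) = (8 + 1 + 8 + 1 + 3 + 2) / 6 = 23/6 = 3.8333
  mean(X_3) = (4 + 5 + 8 + 4 + 5 + 8) / 6 = 34/6 = 5.6667

Step 2 — sample covariance S[i,j] = (1/(n-1)) · Σ_k (x_{k,i} - mean_i) · (x_{k,j} - mean_j), with n-1 = 5.
  S[X_1,X_1] = ((2)·(2) + (-3)·(-3) + (3)·(3) + (0)·(0) + (-2)·(-2) + (0)·(0)) / 5 = 26/5 = 5.2
  S[X_1,X_2] = ((2)·(4.1667) + (-3)·(-2.8333) + (3)·(4.1667) + (0)·(-2.8333) + (-2)·(-0.8333) + (0)·(-1.8333)) / 5 = 31/5 = 6.2
  S[X_1,X_3] = ((2)·(-1.6667) + (-3)·(-0.6667) + (3)·(2.3333) + (0)·(-1.6667) + (-2)·(-0.6667) + (0)·(2.3333)) / 5 = 7/5 = 1.4
  S[X_2,X_2] = ((4.1667)·(4.1667) + (-2.8333)·(-2.8333) + (4.1667)·(4.1667) + (-2.8333)·(-2.8333) + (-0.8333)·(-0.8333) + (-1.8333)·(-1.8333)) / 5 = 54.8333/5 = 10.9667
  S[X_2,X_3] = ((4.1667)·(-1.6667) + (-2.8333)·(-0.6667) + (4.1667)·(2.3333) + (-2.8333)·(-1.6667) + (-0.8333)·(-0.6667) + (-1.8333)·(2.3333)) / 5 = 5.6667/5 = 1.1333
  S[X_3,X_3] = ((-1.6667)·(-1.6667) + (-0.6667)·(-0.6667) + (2.3333)·(2.3333) + (-1.6667)·(-1.6667) + (-0.6667)·(-0.6667) + (2.3333)·(2.3333)) / 5 = 17.3333/5 = 3.4667

S is symmetric (S[j,i] = S[i,j]). Assembling:

S = [[5.2, 6.2, 1.4],
 [6.2, 10.9667, 1.1333],
 [1.4, 1.1333, 3.4667]]


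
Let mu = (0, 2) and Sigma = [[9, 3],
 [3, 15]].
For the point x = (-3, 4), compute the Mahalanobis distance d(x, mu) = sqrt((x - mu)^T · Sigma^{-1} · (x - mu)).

Step 1 — centre the observation: (x - mu) = (-3, 2).

Step 2 — invert Sigma. det(Sigma) = 9·15 - (3)² = 126.
  Sigma^{-1} = (1/det) · [[d, -b], [-b, a]] = [[0.119, -0.0238],
 [-0.0238, 0.0714]].

Step 3 — form the quadratic (x - mu)^T · Sigma^{-1} · (x - mu):
  Sigma^{-1} · (x - mu) = (-0.4048, 0.2143).
  (x - mu)^T · [Sigma^{-1} · (x - mu)] = (-3)·(-0.4048) + (2)·(0.2143) = 1.6429.

Step 4 — take square root: d = √(1.6429) ≈ 1.2817.

d(x, mu) = √(1.6429) ≈ 1.2817


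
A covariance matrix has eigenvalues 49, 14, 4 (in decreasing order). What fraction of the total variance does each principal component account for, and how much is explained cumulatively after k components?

Step 1 — total variance = trace(Sigma) = Σ λ_i = 49 + 14 + 4 = 67.

Step 2 — fraction explained by component i = λ_i / Σ λ:
  PC1: 49/67 = 0.7313
  PC2: 14/67 = 0.209
  PC3: 4/67 = 0.0597

Step 3 — cumulative fraction after k components = (λ_1 + ... + λ_k) / Σ λ:
  k = 1: 49/67 = 0.7313
  k = 2: (49 + 14)/67 = 63/67 = 0.9403
  k = 3: (49 + 14 + 4)/67 = 67/67 = 1

Summary (fraction, with percent):

explained: PC1 0.7313 (73.13%), PC2 0.209 (20.9%), PC3 0.0597 (5.97%);  cumulative: 0.7313, 0.9403, 1


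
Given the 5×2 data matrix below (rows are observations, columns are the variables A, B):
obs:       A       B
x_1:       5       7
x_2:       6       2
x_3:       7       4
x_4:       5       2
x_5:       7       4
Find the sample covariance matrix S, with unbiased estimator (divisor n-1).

Step 1 — column means:
  mean(A) = (5 + 6 + 7 + 5 + 7) / 5 = 30/5 = 6
  mean(B) = (7 + 2 + 4 + 2 + 4) / 5 = 19/5 = 3.8

Step 2 — sample covariance S[i,j] = (1/(n-1)) · Σ_k (x_{k,i} - mean_i) · (x_{k,j} - mean_j), with n-1 = 4.
  S[A,A] = ((-1)·(-1) + (0)·(0) + (1)·(1) + (-1)·(-1) + (1)·(1)) / 4 = 4/4 = 1
  S[A,B] = ((-1)·(3.2) + (0)·(-1.8) + (1)·(0.2) + (-1)·(-1.8) + (1)·(0.2)) / 4 = -1/4 = -0.25
  S[B,B] = ((3.2)·(3.2) + (-1.8)·(-1.8) + (0.2)·(0.2) + (-1.8)·(-1.8) + (0.2)·(0.2)) / 4 = 16.8/4 = 4.2

S is symmetric (S[j,i] = S[i,j]). Assembling:

S = [[1, -0.25],
 [-0.25, 4.2]]


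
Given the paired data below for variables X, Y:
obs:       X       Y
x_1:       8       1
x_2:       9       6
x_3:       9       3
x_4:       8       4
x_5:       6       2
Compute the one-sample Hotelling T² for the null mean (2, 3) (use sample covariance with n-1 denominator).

Step 1 — sample mean vector:
  mean(X) = (8 + 9 + 9 + 8 + 6) / 5 = 40/5 = 8
  mean(Y) = (1 + 6 + 3 + 4 + 2) / 5 = 16/5 = 3.2
  x̄ = (8, 3.2),  deviation x̄ - mu_0 = (8, 3.2) - (2, 3) = (6, 0.2).

Step 2 — sample covariance matrix, S[i,j] = (1/(n-1)) · Σ_k (x_{k,i} - mean_i) · (x_{k,j} - mean_j), divisor n-1 = 4:
  S[X,X] = ((0)·(0) + (1)·(1) + (1)·(1) + (0)·(0) + (-2)·(-2)) / 4 = 6/4 = 1.5
  S[X,Y] = ((0)·(-2.2) + (1)·(2.8) + (1)·(-0.2) + (0)·(0.8) + (-2)·(-1.2)) / 4 = 5/4 = 1.25
  S[Y,Y] = ((-2.2)·(-2.2) + (2.8)·(2.8) + (-0.2)·(-0.2) + (0.8)·(0.8) + (-1.2)·(-1.2)) / 4 = 14.8/4 = 3.7
  S = [[1.5, 1.25],
 [1.25, 3.7]].

Step 3 — invert S. det(S) = 1.5·3.7 - (1.25)² = 3.9875.
  S^{-1} = (1/det) · [[d, -b], [-b, a]] = [[0.9279, -0.3135],
 [-0.3135, 0.3762]].

Step 4 — quadratic form (x̄ - mu_0)^T · S^{-1} · (x̄ - mu_0):
  S^{-1} · (x̄ - mu_0) = (5.5047, -1.8056),
  (x̄ - mu_0)^T · [...] = (6)·(5.5047) + (0.2)·(-1.8056) = 32.6671.

Step 5 — scale by n: T² = 5 · 32.6671 = 163.3354.

T² ≈ 163.3354


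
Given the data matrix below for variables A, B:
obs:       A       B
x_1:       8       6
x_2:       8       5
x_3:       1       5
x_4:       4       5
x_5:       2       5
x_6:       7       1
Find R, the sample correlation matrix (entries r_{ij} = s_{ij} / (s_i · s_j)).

Step 1 — column means:
  mean(A) = (8 + 8 + 1 + 4 + 2 + 7) / 6 = 30/6 = 5
  mean(B) = (6 + 5 + 5 + 5 + 5 + 1) / 6 = 27/6 = 4.5

Step 2 — sample variances and covariances s[i,j] = (1/(n-1)) · Σ_k (x_{k,i} - mean_i) · (x_{k,j} - mean_j), with n-1 = 5:
  s[A,A] = ((3)·(3) + (3)·(3) + (-4)·(-4) + (-1)·(-1) + (-3)·(-3) + (2)·(2)) / 5 = 48/5 = 9.6
  s[A,B] = ((3)·(1.5) + (3)·(0.5) + (-4)·(0.5) + (-1)·(0.5) + (-3)·(0.5) + (2)·(-3.5)) / 5 = -5/5 = -1
  s[B,B] = ((1.5)·(1.5) + (0.5)·(0.5) + (0.5)·(0.5) + (0.5)·(0.5) + (0.5)·(0.5) + (-3.5)·(-3.5)) / 5 = 15.5/5 = 3.1
  Sample standard deviations s_i = √(s[i,i]):
  s(A) = √(9.6) = 3.0984
  s(B) = √(3.1) = 1.7607

Step 3 — r_{ij} = s_{ij} / (s_i · s_j):
  r[A,A] = 1 (diagonal).
  r[A,B] = -1 / (3.0984 · 1.7607) = -1 / 5.4553 = -0.1833
  r[B,B] = 1 (diagonal).

R is symmetric with unit diagonal. Assembling:

R = [[1, -0.1833],
 [-0.1833, 1]]


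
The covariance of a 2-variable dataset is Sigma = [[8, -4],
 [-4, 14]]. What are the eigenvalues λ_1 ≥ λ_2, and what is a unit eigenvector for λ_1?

Step 1 — characteristic polynomial of 2×2 Sigma:
  det(Sigma - λI) = λ² - trace · λ + det = 0.
  trace = 8 + 14 = 22, det = 8·14 - (-4)² = 96.
Step 2 — discriminant:
  Δ = trace² - 4·det = 484 - 384 = 100.
Step 3 — eigenvalues:
  λ = (trace ± √Δ)/2 = (22 ± 10)/2,
  λ_1 = 16,  λ_2 = 6.

Step 4 — unit eigenvector for λ_1: solve (Sigma - λ_1 I)v = 0. First row:
  (8 - 16)·v_x + (-4)·v_y = 0, i.e. (-8)·v_x + (-4)·v_y = 0,
  so v ∝ (b, λ_1 - a) = (-4, 8); multiply by -1 so the first entry is positive: u = (4, -8).
  ||u|| = √((4)² + (-8)²) = √(80) ≈ 8.9443,
  v_1 = u/||u|| ≈ (0.4472, -0.8944) (||v_1|| = 1).

λ_1 = 16,  λ_2 = 6;  v_1 ≈ (0.4472, -0.8944)


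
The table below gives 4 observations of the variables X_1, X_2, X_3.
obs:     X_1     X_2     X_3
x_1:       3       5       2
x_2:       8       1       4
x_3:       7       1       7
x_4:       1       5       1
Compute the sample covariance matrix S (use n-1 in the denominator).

Step 1 — column means:
  mean(X_1) = (3 + 8 + 7 + 1) / 4 = 19/4 = 4.75
  mean(X_2) = (5 + 1 + 1 + 5) / 4 = 12/4 = 3
  mean(X_3) = (2 + 4 + 7 + 1) / 4 = 14/4 = 3.5

Step 2 — sample covariance S[i,j] = (1/(n-1)) · Σ_k (x_{k,i} - mean_i) · (x_{k,j} - mean_j), with n-1 = 3.
  S[X_1,X_1] = ((-1.75)·(-1.75) + (3.25)·(3.25) + (2.25)·(2.25) + (-3.75)·(-3.75)) / 3 = 32.75/3 = 10.9167
  S[X_1,X_2] = ((-1.75)·(2) + (3.25)·(-2) + (2.25)·(-2) + (-3.75)·(2)) / 3 = -22/3 = -7.3333
  S[X_1,X_3] = ((-1.75)·(-1.5) + (3.25)·(0.5) + (2.25)·(3.5) + (-3.75)·(-2.5)) / 3 = 21.5/3 = 7.1667
  S[X_2,X_2] = ((2)·(2) + (-2)·(-2) + (-2)·(-2) + (2)·(2)) / 3 = 16/3 = 5.3333
  S[X_2,X_3] = ((2)·(-1.5) + (-2)·(0.5) + (-2)·(3.5) + (2)·(-2.5)) / 3 = -16/3 = -5.3333
  S[X_3,X_3] = ((-1.5)·(-1.5) + (0.5)·(0.5) + (3.5)·(3.5) + (-2.5)·(-2.5)) / 3 = 21/3 = 7

S is symmetric (S[j,i] = S[i,j]). Assembling:

S = [[10.9167, -7.3333, 7.1667],
 [-7.3333, 5.3333, -5.3333],
 [7.1667, -5.3333, 7]]


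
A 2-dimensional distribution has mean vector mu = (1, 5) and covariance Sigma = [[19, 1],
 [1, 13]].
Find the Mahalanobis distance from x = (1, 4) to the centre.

Step 1 — centre the observation: (x - mu) = (0, -1).

Step 2 — invert Sigma. det(Sigma) = 19·13 - (1)² = 246.
  Sigma^{-1} = (1/det) · [[d, -b], [-b, a]] = [[0.0528, -0.0041],
 [-0.0041, 0.0772]].

Step 3 — form the quadratic (x - mu)^T · Sigma^{-1} · (x - mu):
  Sigma^{-1} · (x - mu) = (0.0041, -0.0772).
  (x - mu)^T · [Sigma^{-1} · (x - mu)] = (0)·(0.0041) + (-1)·(-0.0772) = 0.0772.

Step 4 — take square root: d = √(0.0772) ≈ 0.2779.

d(x, mu) = √(0.0772) ≈ 0.2779


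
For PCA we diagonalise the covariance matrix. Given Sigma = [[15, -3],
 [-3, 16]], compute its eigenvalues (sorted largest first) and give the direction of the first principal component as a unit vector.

Step 1 — characteristic polynomial of 2×2 Sigma:
  det(Sigma - λI) = λ² - trace · λ + det = 0.
  trace = 15 + 16 = 31, det = 15·16 - (-3)² = 231.
Step 2 — discriminant:
  Δ = trace² - 4·det = 961 - 924 = 37.
Step 3 — eigenvalues:
  λ = (trace ± √Δ)/2 = (31 ± 6.0828)/2,
  λ_1 = 18.5414,  λ_2 = 12.4586.

Step 4 — unit eigenvector for λ_1: solve (Sigma - λ_1 I)v = 0. First row:
  (15 - 18.5414)·v_x + (-3)·v_y = 0, i.e. (-3.5414)·v_x + (-3)·v_y = 0,
  so v ∝ (b, λ_1 - a) = (-3, 3.5414); multiply by -1 so the first entry is positive: u = (3, -3.5414).
  ||u|| = √((3)² + (-3.5414)²) = √(21.5414) ≈ 4.6413,
  v_1 = u/||u|| ≈ (0.6464, -0.763) (||v_1|| = 1).

λ_1 = 18.5414,  λ_2 = 12.4586;  v_1 ≈ (0.6464, -0.763)


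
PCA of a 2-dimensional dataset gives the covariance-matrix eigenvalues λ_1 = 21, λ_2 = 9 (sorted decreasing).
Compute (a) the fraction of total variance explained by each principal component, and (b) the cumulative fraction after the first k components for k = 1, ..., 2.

Step 1 — total variance = trace(Sigma) = Σ λ_i = 21 + 9 = 30.

Step 2 — fraction explained by component i = λ_i / Σ λ:
  PC1: 21/30 = 0.7
  PC2: 9/30 = 0.3

Step 3 — cumulative fraction after k components = (λ_1 + ... + λ_k) / Σ λ:
  k = 1: 21/30 = 0.7
  k = 2: (21 + 9)/30 = 30/30 = 1

Summary (fraction, with percent):

explained: PC1 0.7 (70%), PC2 0.3 (30%);  cumulative: 0.7, 1


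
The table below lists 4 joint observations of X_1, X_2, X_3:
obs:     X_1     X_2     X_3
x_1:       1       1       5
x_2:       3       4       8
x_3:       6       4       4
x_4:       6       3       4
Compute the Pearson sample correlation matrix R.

Step 1 — column means:
  mean(X_1) = (1 + 3 + 6 + 6) / 4 = 16/4 = 4
  mean(X_2) = (1 + 4 + 4 + 3) / 4 = 12/4 = 3
  mean(X_3) = (5 + 8 + 4 + 4) / 4 = 21/4 = 5.25

Step 2 — sample variances and covariances s[i,j] = (1/(n-1)) · Σ_k (x_{k,i} - mean_i) · (x_{k,j} - mean_j), with n-1 = 3:
  s[X_1,X_1] = ((-3)·(-3) + (-1)·(-1) + (2)·(2) + (2)·(2)) / 3 = 18/3 = 6
  s[X_1,X_2] = ((-3)·(-2) + (-1)·(1) + (2)·(1) + (2)·(0)) / 3 = 7/3 = 2.3333
  s[X_1,X_3] = ((-3)·(-0.25) + (-1)·(2.75) + (2)·(-1.25) + (2)·(-1.25)) / 3 = -7/3 = -2.3333
  s[X_2,X_2] = ((-2)·(-2) + (1)·(1) + (1)·(1) + (0)·(0)) / 3 = 6/3 = 2
  s[X_2,X_3] = ((-2)·(-0.25) + (1)·(2.75) + (1)·(-1.25) + (0)·(-1.25)) / 3 = 2/3 = 0.6667
  s[X_3,X_3] = ((-0.25)·(-0.25) + (2.75)·(2.75) + (-1.25)·(-1.25) + (-1.25)·(-1.25)) / 3 = 10.75/3 = 3.5833
  Sample standard deviations s_i = √(s[i,i]):
  s(X_1) = √(6) = 2.4495
  s(X_2) = √(2) = 1.4142
  s(X_3) = √(3.5833) = 1.893

Step 3 — r_{ij} = s_{ij} / (s_i · s_j):
  r[X_1,X_1] = 1 (diagonal).
  r[X_1,X_2] = 2.3333 / (2.4495 · 1.4142) = 2.3333 / 3.4641 = 0.6736
  r[X_1,X_3] = -2.3333 / (2.4495 · 1.893) = -2.3333 / 4.6368 = -0.5032
  r[X_2,X_2] = 1 (diagonal).
  r[X_2,X_3] = 0.6667 / (1.4142 · 1.893) = 0.6667 / 2.6771 = 0.249
  r[X_3,X_3] = 1 (diagonal).

R is symmetric with unit diagonal. Assembling:

R = [[1, 0.6736, -0.5032],
 [0.6736, 1, 0.249],
 [-0.5032, 0.249, 1]]


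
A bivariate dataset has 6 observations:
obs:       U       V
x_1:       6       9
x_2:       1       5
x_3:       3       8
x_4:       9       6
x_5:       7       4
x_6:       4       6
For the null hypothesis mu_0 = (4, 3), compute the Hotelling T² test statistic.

Step 1 — sample mean vector:
  mean(U) = (6 + 1 + 3 + 9 + 7 + 4) / 6 = 30/6 = 5
  mean(V) = (9 + 5 + 8 + 6 + 4 + 6) / 6 = 38/6 = 6.3333
  x̄ = (5, 6.3333),  deviation x̄ - mu_0 = (5, 6.3333) - (4, 3) = (1, 3.3333).

Step 2 — sample covariance matrix, S[i,j] = (1/(n-1)) · Σ_k (x_{k,i} - mean_i) · (x_{k,j} - mean_j), divisor n-1 = 5:
  S[U,U] = ((1)·(1) + (-4)·(-4) + (-2)·(-2) + (4)·(4) + (2)·(2) + (-1)·(-1)) / 5 = 42/5 = 8.4
  S[U,V] = ((1)·(2.6667) + (-4)·(-1.3333) + (-2)·(1.6667) + (4)·(-0.3333) + (2)·(-2.3333) + (-1)·(-0.3333)) / 5 = -1/5 = -0.2
  S[V,V] = ((2.6667)·(2.6667) + (-1.3333)·(-1.3333) + (1.6667)·(1.6667) + (-0.3333)·(-0.3333) + (-2.3333)·(-2.3333) + (-0.3333)·(-0.3333)) / 5 = 17.3333/5 = 3.4667
  S = [[8.4, -0.2],
 [-0.2, 3.4667]].

Step 3 — invert S. det(S) = 8.4·3.4667 - (-0.2)² = 29.08.
  S^{-1} = (1/det) · [[d, -b], [-b, a]] = [[0.1192, 0.0069],
 [0.0069, 0.2889]].

Step 4 — quadratic form (x̄ - mu_0)^T · S^{-1} · (x̄ - mu_0):
  S^{-1} · (x̄ - mu_0) = (0.1421, 0.9697),
  (x̄ - mu_0)^T · [...] = (1)·(0.1421) + (3.3333)·(0.9697) = 3.3746.

Step 5 — scale by n: T² = 6 · 3.3746 = 20.2476.

T² ≈ 20.2476


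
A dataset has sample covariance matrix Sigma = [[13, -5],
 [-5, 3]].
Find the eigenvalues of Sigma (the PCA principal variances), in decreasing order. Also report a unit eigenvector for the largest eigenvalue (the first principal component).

Step 1 — characteristic polynomial of 2×2 Sigma:
  det(Sigma - λI) = λ² - trace · λ + det = 0.
  trace = 13 + 3 = 16, det = 13·3 - (-5)² = 14.
Step 2 — discriminant:
  Δ = trace² - 4·det = 256 - 56 = 200.
Step 3 — eigenvalues:
  λ = (trace ± √Δ)/2 = (16 ± 14.1421)/2,
  λ_1 = 15.0711,  λ_2 = 0.9289.

Step 4 — unit eigenvector for λ_1: solve (Sigma - λ_1 I)v = 0. First row:
  (13 - 15.0711)·v_x + (-5)·v_y = 0, i.e. (-2.0711)·v_x + (-5)·v_y = 0,
  so v ∝ (b, λ_1 - a) = (-5, 2.0711); multiply by -1 so the first entry is positive: u = (5, -2.0711).
  ||u|| = √((5)² + (-2.0711)²) = √(29.2893) ≈ 5.412,
  v_1 = u/||u|| ≈ (0.9239, -0.3827) (||v_1|| = 1).

λ_1 = 15.0711,  λ_2 = 0.9289;  v_1 ≈ (0.9239, -0.3827)


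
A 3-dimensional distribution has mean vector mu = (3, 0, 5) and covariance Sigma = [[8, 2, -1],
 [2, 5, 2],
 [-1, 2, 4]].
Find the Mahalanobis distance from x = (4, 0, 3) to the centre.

Step 1 — centre the observation: (x - mu) = (1, 0, -2).

Step 2 — invert Sigma (cofactor / det for 3×3, or solve directly):
  Sigma^{-1} = [[0.1616, -0.101, 0.0909],
 [-0.101, 0.3131, -0.1818],
 [0.0909, -0.1818, 0.3636]].

Step 3 — form the quadratic (x - mu)^T · Sigma^{-1} · (x - mu):
  Sigma^{-1} · (x - mu) = (-0.0202, 0.2626, -0.6364).
  (x - mu)^T · [Sigma^{-1} · (x - mu)] = (1)·(-0.0202) + (0)·(0.2626) + (-2)·(-0.6364) = 1.2525.

Step 4 — take square root: d = √(1.2525) ≈ 1.1192.

d(x, mu) = √(1.2525) ≈ 1.1192


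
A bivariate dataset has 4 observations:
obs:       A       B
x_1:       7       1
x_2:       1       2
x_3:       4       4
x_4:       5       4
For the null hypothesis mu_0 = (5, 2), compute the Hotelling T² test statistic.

Step 1 — sample mean vector:
  mean(A) = (7 + 1 + 4 + 5) / 4 = 17/4 = 4.25
  mean(B) = (1 + 2 + 4 + 4) / 4 = 11/4 = 2.75
  x̄ = (4.25, 2.75),  deviation x̄ - mu_0 = (4.25, 2.75) - (5, 2) = (-0.75, 0.75).

Step 2 — sample covariance matrix, S[i,j] = (1/(n-1)) · Σ_k (x_{k,i} - mean_i) · (x_{k,j} - mean_j), divisor n-1 = 3:
  S[A,A] = ((2.75)·(2.75) + (-3.25)·(-3.25) + (-0.25)·(-0.25) + (0.75)·(0.75)) / 3 = 18.75/3 = 6.25
  S[A,B] = ((2.75)·(-1.75) + (-3.25)·(-0.75) + (-0.25)·(1.25) + (0.75)·(1.25)) / 3 = -1.75/3 = -0.5833
  S[B,B] = ((-1.75)·(-1.75) + (-0.75)·(-0.75) + (1.25)·(1.25) + (1.25)·(1.25)) / 3 = 6.75/3 = 2.25
  S = [[6.25, -0.5833],
 [-0.5833, 2.25]].

Step 3 — invert S. det(S) = 6.25·2.25 - (-0.5833)² = 13.7222.
  S^{-1} = (1/det) · [[d, -b], [-b, a]] = [[0.164, 0.0425],
 [0.0425, 0.4555]].

Step 4 — quadratic form (x̄ - mu_0)^T · S^{-1} · (x̄ - mu_0):
  S^{-1} · (x̄ - mu_0) = (-0.0911, 0.3097),
  (x̄ - mu_0)^T · [...] = (-0.75)·(-0.0911) + (0.75)·(0.3097) = 0.3006.

Step 5 — scale by n: T² = 4 · 0.3006 = 1.2024.

T² ≈ 1.2024


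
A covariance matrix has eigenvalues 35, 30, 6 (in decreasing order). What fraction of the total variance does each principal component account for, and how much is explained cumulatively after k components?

Step 1 — total variance = trace(Sigma) = Σ λ_i = 35 + 30 + 6 = 71.

Step 2 — fraction explained by component i = λ_i / Σ λ:
  PC1: 35/71 = 0.493
  PC2: 30/71 = 0.4225
  PC3: 6/71 = 0.0845

Step 3 — cumulative fraction after k components = (λ_1 + ... + λ_k) / Σ λ:
  k = 1: 35/71 = 0.493
  k = 2: (35 + 30)/71 = 65/71 = 0.9155
  k = 3: (35 + 30 + 6)/71 = 71/71 = 1

Summary (fraction, with percent):

explained: PC1 0.493 (49.3%), PC2 0.4225 (42.25%), PC3 0.0845 (8.45%);  cumulative: 0.493, 0.9155, 1


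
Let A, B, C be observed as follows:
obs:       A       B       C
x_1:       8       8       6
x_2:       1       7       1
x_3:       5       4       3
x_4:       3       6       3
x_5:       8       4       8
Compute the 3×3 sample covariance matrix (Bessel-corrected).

Step 1 — column means:
  mean(A) = (8 + 1 + 5 + 3 + 8) / 5 = 25/5 = 5
  mean(B) = (8 + 7 + 4 + 6 + 4) / 5 = 29/5 = 5.8
  mean(C) = (6 + 1 + 3 + 3 + 8) / 5 = 21/5 = 4.2

Step 2 — sample covariance S[i,j] = (1/(n-1)) · Σ_k (x_{k,i} - mean_i) · (x_{k,j} - mean_j), with n-1 = 4.
  S[A,A] = ((3)·(3) + (-4)·(-4) + (0)·(0) + (-2)·(-2) + (3)·(3)) / 4 = 38/4 = 9.5
  S[A,B] = ((3)·(2.2) + (-4)·(1.2) + (0)·(-1.8) + (-2)·(0.2) + (3)·(-1.8)) / 4 = -4/4 = -1
  S[A,C] = ((3)·(1.8) + (-4)·(-3.2) + (0)·(-1.2) + (-2)·(-1.2) + (3)·(3.8)) / 4 = 32/4 = 8
  S[B,B] = ((2.2)·(2.2) + (1.2)·(1.2) + (-1.8)·(-1.8) + (0.2)·(0.2) + (-1.8)·(-1.8)) / 4 = 12.8/4 = 3.2
  S[B,C] = ((2.2)·(1.8) + (1.2)·(-3.2) + (-1.8)·(-1.2) + (0.2)·(-1.2) + (-1.8)·(3.8)) / 4 = -4.8/4 = -1.2
  S[C,C] = ((1.8)·(1.8) + (-3.2)·(-3.2) + (-1.2)·(-1.2) + (-1.2)·(-1.2) + (3.8)·(3.8)) / 4 = 30.8/4 = 7.7

S is symmetric (S[j,i] = S[i,j]). Assembling:

S = [[9.5, -1, 8],
 [-1, 3.2, -1.2],
 [8, -1.2, 7.7]]


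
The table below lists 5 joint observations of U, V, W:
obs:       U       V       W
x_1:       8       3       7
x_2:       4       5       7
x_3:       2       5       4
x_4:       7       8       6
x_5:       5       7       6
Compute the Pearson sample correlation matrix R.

Step 1 — column means:
  mean(U) = (8 + 4 + 2 + 7 + 5) / 5 = 26/5 = 5.2
  mean(V) = (3 + 5 + 5 + 8 + 7) / 5 = 28/5 = 5.6
  mean(W) = (7 + 7 + 4 + 6 + 6) / 5 = 30/5 = 6

Step 2 — sample variances and covariances s[i,j] = (1/(n-1)) · Σ_k (x_{k,i} - mean_i) · (x_{k,j} - mean_j), with n-1 = 4:
  s[U,U] = ((2.8)·(2.8) + (-1.2)·(-1.2) + (-3.2)·(-3.2) + (1.8)·(1.8) + (-0.2)·(-0.2)) / 4 = 22.8/4 = 5.7
  s[U,V] = ((2.8)·(-2.6) + (-1.2)·(-0.6) + (-3.2)·(-0.6) + (1.8)·(2.4) + (-0.2)·(1.4)) / 4 = -0.6/4 = -0.15
  s[U,W] = ((2.8)·(1) + (-1.2)·(1) + (-3.2)·(-2) + (1.8)·(0) + (-0.2)·(0)) / 4 = 8/4 = 2
  s[V,V] = ((-2.6)·(-2.6) + (-0.6)·(-0.6) + (-0.6)·(-0.6) + (2.4)·(2.4) + (1.4)·(1.4)) / 4 = 15.2/4 = 3.8
  s[V,W] = ((-2.6)·(1) + (-0.6)·(1) + (-0.6)·(-2) + (2.4)·(0) + (1.4)·(0)) / 4 = -2/4 = -0.5
  s[W,W] = ((1)·(1) + (1)·(1) + (-2)·(-2) + (0)·(0) + (0)·(0)) / 4 = 6/4 = 1.5
  Sample standard deviations s_i = √(s[i,i]):
  s(U) = √(5.7) = 2.3875
  s(V) = √(3.8) = 1.9494
  s(W) = √(1.5) = 1.2247

Step 3 — r_{ij} = s_{ij} / (s_i · s_j):
  r[U,U] = 1 (diagonal).
  r[U,V] = -0.15 / (2.3875 · 1.9494) = -0.15 / 4.654 = -0.0322
  r[U,W] = 2 / (2.3875 · 1.2247) = 2 / 2.924 = 0.684
  r[V,V] = 1 (diagonal).
  r[V,W] = -0.5 / (1.9494 · 1.2247) = -0.5 / 2.3875 = -0.2094
  r[W,W] = 1 (diagonal).

R is symmetric with unit diagonal. Assembling:

R = [[1, -0.0322, 0.684],
 [-0.0322, 1, -0.2094],
 [0.684, -0.2094, 1]]


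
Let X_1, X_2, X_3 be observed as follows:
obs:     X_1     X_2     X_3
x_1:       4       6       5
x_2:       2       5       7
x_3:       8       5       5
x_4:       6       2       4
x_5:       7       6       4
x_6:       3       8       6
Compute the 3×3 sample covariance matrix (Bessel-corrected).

Step 1 — column means:
  mean(X_1) = (4 + 2 + 8 + 6 + 7 + 3) / 6 = 30/6 = 5
  mean(X_2) = (6 + 5 + 5 + 2 + 6 + 8) / 6 = 32/6 = 5.3333
  mean(X_3) = (5 + 7 + 5 + 4 + 4 + 6) / 6 = 31/6 = 5.1667

Step 2 — sample covariance S[i,j] = (1/(n-1)) · Σ_k (x_{k,i} - mean_i) · (x_{k,j} - mean_j), with n-1 = 5.
  S[X_1,X_1] = ((-1)·(-1) + (-3)·(-3) + (3)·(3) + (1)·(1) + (2)·(2) + (-2)·(-2)) / 5 = 28/5 = 5.6
  S[X_1,X_2] = ((-1)·(0.6667) + (-3)·(-0.3333) + (3)·(-0.3333) + (1)·(-3.3333) + (2)·(0.6667) + (-2)·(2.6667)) / 5 = -8/5 = -1.6
  S[X_1,X_3] = ((-1)·(-0.1667) + (-3)·(1.8333) + (3)·(-0.1667) + (1)·(-1.1667) + (2)·(-1.1667) + (-2)·(0.8333)) / 5 = -11/5 = -2.2
  S[X_2,X_2] = ((0.6667)·(0.6667) + (-0.3333)·(-0.3333) + (-0.3333)·(-0.3333) + (-3.3333)·(-3.3333) + (0.6667)·(0.6667) + (2.6667)·(2.6667)) / 5 = 19.3333/5 = 3.8667
  S[X_2,X_3] = ((0.6667)·(-0.1667) + (-0.3333)·(1.8333) + (-0.3333)·(-0.1667) + (-3.3333)·(-1.1667) + (0.6667)·(-1.1667) + (2.6667)·(0.8333)) / 5 = 4.6667/5 = 0.9333
  S[X_3,X_3] = ((-0.1667)·(-0.1667) + (1.8333)·(1.8333) + (-0.1667)·(-0.1667) + (-1.1667)·(-1.1667) + (-1.1667)·(-1.1667) + (0.8333)·(0.8333)) / 5 = 6.8333/5 = 1.3667

S is symmetric (S[j,i] = S[i,j]). Assembling:

S = [[5.6, -1.6, -2.2],
 [-1.6, 3.8667, 0.9333],
 [-2.2, 0.9333, 1.3667]]


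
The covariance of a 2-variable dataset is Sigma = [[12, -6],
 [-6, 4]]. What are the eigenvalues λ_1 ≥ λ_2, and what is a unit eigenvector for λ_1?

Step 1 — characteristic polynomial of 2×2 Sigma:
  det(Sigma - λI) = λ² - trace · λ + det = 0.
  trace = 12 + 4 = 16, det = 12·4 - (-6)² = 12.
Step 2 — discriminant:
  Δ = trace² - 4·det = 256 - 48 = 208.
Step 3 — eigenvalues:
  λ = (trace ± √Δ)/2 = (16 ± 14.4222)/2,
  λ_1 = 15.2111,  λ_2 = 0.7889.

Step 4 — unit eigenvector for λ_1: solve (Sigma - λ_1 I)v = 0. First row:
  (12 - 15.2111)·v_x + (-6)·v_y = 0, i.e. (-3.2111)·v_x + (-6)·v_y = 0,
  so v ∝ (b, λ_1 - a) = (-6, 3.2111); multiply by -1 so the first entry is positive: u = (6, -3.2111).
  ||u|| = √((6)² + (-3.2111)²) = √(46.3112) ≈ 6.8052,
  v_1 = u/||u|| ≈ (0.8817, -0.4719) (||v_1|| = 1).

λ_1 = 15.2111,  λ_2 = 0.7889;  v_1 ≈ (0.8817, -0.4719)


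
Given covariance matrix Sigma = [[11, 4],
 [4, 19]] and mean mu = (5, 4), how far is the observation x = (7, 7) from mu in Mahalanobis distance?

Step 1 — centre the observation: (x - mu) = (2, 3).

Step 2 — invert Sigma. det(Sigma) = 11·19 - (4)² = 193.
  Sigma^{-1} = (1/det) · [[d, -b], [-b, a]] = [[0.0984, -0.0207],
 [-0.0207, 0.057]].

Step 3 — form the quadratic (x - mu)^T · Sigma^{-1} · (x - mu):
  Sigma^{-1} · (x - mu) = (0.1347, 0.1295).
  (x - mu)^T · [Sigma^{-1} · (x - mu)] = (2)·(0.1347) + (3)·(0.1295) = 0.658.

Step 4 — take square root: d = √(0.658) ≈ 0.8112.

d(x, mu) = √(0.658) ≈ 0.8112


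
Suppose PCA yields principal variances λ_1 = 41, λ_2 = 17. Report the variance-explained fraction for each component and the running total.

Step 1 — total variance = trace(Sigma) = Σ λ_i = 41 + 17 = 58.

Step 2 — fraction explained by component i = λ_i / Σ λ:
  PC1: 41/58 = 0.7069
  PC2: 17/58 = 0.2931

Step 3 — cumulative fraction after k components = (λ_1 + ... + λ_k) / Σ λ:
  k = 1: 41/58 = 0.7069
  k = 2: (41 + 17)/58 = 58/58 = 1

Summary (fraction, with percent):

explained: PC1 0.7069 (70.69%), PC2 0.2931 (29.31%);  cumulative: 0.7069, 1
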